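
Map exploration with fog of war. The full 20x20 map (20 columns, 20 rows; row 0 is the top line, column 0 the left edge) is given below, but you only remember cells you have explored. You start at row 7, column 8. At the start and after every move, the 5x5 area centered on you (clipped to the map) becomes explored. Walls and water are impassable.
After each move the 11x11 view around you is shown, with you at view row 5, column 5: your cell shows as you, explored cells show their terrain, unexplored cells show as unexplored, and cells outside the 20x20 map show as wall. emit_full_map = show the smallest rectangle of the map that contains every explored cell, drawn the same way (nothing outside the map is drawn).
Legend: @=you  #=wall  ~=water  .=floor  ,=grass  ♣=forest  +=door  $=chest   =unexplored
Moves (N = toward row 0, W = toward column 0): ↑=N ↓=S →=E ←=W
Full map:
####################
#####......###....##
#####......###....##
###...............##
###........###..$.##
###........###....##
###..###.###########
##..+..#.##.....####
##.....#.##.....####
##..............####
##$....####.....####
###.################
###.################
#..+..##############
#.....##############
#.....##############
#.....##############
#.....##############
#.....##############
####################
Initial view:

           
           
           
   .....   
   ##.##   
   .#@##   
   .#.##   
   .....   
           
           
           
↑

           
           
           
   .....   
   .....   
   ##@##   
   .#.##   
   .#.##   
   .....   
           
           

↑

           
           
           
   .....   
   .....   
   ..@..   
   ##.##   
   .#.##   
   .#.##   
   .....   
           

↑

###########
           
           
   .....   
   .....   
   ..@..   
   .....   
   ##.##   
   .#.##   
   .#.##   
   .....   

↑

###########
###########
           
   .....   
   .....   
   ..@..   
   .....   
   .....   
   ##.##   
   .#.##   
   .#.##   

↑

###########
###########
###########
   #####   
   .....   
   ..@..   
   .....   
   .....   
   .....   
   ##.##   
   .#.##   

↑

###########
###########
###########
###########
   #####   
   ..@..   
   .....   
   .....   
   .....   
   .....   
   ##.##   

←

###########
###########
###########
###########
   ######  
   ..@...  
   ......  
   ......  
    .....  
    .....  
    ##.##  

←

###########
###########
###########
###########
   ####### 
   #.@.... 
   #...... 
   ....... 
     ..... 
     ..... 
     ##.## 

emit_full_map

#######
#.@....
#......
.......
  .....
  .....
  ##.##
  .#.##
  .#.##
  .....

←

###########
###########
###########
###########
   ########
   ##@.....
   ##......
   ........
      .....
      .....
      ##.##

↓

###########
###########
###########
   ########
   ##......
   ##@.....
   ........
   ........
      .....
      ##.##
      .#.##

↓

###########
###########
   ########
   ##......
   ##......
   ..@.....
   ........
   ........
      ##.##
      .#.##
      .#.##

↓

###########
   ########
   ##......
   ##......
   ........
   ..@.....
   ........
   ..###.##
      .#.##
      .#.##
      .....

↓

   ########
   ##......
   ##......
   ........
   ........
   ..@.....
   ..###.##
   .+..#.##
      .#.##
      .....
           

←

#   #######
#   ##.....
#   ##.....
#  #.......
#  #.......
#  #.@.....
#  #..###.#
#  ..+..#.#
#      .#.#
#      ....
#          

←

##   ######
##   ##....
##   ##....
## ##......
## ##......
## ##@.....
## ##..###.
## #..+..#.
##      .#.
##      ...
##         

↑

###########
##   ######
##   ##....
## ####....
## ##......
## ##@.....
## ##......
## ##..###.
## #..+..#.
##      .#.
##      ...

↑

###########
###########
##   ######
## ####....
## ####....
## ##@.....
## ##......
## ##......
## ##..###.
## #..+..#.
##      .#.

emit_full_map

  ########
####......
####......
##@.......
##........
##........
##..###.##
#..+..#.##
     .#.##
     .....

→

###########
###########
#   #######
# ####.....
# ####.....
# ##.@.....
# ##.......
# ##.......
# ##..###.#
# #..+..#.#
#      .#.#

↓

###########
#   #######
# ####.....
# ####.....
# ##.......
# ##.@.....
# ##.......
# ##..###.#
# #..+..#.#
#      .#.#
#      ....

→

###########
   ########
 ####......
 ####......
 ##........
 ##..@.....
 ##........
 ##..###.##
 #..+..#.##
      .#.##
      .....

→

###########
  ######## 
####...... 
####...... 
##........ 
##...@.... 
##........ 
##..###.## 
#..+..#.## 
     .#.## 
     ..... 

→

###########
 ########  
###......  
###......  
#........  
#....@...  
#........  
#..###.##  
..+..#.##  
    .#.##  
    .....  

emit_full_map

  ########
####......
####......
##........
##....@...
##........
##..###.##
#..+..#.##
     .#.##
     .....


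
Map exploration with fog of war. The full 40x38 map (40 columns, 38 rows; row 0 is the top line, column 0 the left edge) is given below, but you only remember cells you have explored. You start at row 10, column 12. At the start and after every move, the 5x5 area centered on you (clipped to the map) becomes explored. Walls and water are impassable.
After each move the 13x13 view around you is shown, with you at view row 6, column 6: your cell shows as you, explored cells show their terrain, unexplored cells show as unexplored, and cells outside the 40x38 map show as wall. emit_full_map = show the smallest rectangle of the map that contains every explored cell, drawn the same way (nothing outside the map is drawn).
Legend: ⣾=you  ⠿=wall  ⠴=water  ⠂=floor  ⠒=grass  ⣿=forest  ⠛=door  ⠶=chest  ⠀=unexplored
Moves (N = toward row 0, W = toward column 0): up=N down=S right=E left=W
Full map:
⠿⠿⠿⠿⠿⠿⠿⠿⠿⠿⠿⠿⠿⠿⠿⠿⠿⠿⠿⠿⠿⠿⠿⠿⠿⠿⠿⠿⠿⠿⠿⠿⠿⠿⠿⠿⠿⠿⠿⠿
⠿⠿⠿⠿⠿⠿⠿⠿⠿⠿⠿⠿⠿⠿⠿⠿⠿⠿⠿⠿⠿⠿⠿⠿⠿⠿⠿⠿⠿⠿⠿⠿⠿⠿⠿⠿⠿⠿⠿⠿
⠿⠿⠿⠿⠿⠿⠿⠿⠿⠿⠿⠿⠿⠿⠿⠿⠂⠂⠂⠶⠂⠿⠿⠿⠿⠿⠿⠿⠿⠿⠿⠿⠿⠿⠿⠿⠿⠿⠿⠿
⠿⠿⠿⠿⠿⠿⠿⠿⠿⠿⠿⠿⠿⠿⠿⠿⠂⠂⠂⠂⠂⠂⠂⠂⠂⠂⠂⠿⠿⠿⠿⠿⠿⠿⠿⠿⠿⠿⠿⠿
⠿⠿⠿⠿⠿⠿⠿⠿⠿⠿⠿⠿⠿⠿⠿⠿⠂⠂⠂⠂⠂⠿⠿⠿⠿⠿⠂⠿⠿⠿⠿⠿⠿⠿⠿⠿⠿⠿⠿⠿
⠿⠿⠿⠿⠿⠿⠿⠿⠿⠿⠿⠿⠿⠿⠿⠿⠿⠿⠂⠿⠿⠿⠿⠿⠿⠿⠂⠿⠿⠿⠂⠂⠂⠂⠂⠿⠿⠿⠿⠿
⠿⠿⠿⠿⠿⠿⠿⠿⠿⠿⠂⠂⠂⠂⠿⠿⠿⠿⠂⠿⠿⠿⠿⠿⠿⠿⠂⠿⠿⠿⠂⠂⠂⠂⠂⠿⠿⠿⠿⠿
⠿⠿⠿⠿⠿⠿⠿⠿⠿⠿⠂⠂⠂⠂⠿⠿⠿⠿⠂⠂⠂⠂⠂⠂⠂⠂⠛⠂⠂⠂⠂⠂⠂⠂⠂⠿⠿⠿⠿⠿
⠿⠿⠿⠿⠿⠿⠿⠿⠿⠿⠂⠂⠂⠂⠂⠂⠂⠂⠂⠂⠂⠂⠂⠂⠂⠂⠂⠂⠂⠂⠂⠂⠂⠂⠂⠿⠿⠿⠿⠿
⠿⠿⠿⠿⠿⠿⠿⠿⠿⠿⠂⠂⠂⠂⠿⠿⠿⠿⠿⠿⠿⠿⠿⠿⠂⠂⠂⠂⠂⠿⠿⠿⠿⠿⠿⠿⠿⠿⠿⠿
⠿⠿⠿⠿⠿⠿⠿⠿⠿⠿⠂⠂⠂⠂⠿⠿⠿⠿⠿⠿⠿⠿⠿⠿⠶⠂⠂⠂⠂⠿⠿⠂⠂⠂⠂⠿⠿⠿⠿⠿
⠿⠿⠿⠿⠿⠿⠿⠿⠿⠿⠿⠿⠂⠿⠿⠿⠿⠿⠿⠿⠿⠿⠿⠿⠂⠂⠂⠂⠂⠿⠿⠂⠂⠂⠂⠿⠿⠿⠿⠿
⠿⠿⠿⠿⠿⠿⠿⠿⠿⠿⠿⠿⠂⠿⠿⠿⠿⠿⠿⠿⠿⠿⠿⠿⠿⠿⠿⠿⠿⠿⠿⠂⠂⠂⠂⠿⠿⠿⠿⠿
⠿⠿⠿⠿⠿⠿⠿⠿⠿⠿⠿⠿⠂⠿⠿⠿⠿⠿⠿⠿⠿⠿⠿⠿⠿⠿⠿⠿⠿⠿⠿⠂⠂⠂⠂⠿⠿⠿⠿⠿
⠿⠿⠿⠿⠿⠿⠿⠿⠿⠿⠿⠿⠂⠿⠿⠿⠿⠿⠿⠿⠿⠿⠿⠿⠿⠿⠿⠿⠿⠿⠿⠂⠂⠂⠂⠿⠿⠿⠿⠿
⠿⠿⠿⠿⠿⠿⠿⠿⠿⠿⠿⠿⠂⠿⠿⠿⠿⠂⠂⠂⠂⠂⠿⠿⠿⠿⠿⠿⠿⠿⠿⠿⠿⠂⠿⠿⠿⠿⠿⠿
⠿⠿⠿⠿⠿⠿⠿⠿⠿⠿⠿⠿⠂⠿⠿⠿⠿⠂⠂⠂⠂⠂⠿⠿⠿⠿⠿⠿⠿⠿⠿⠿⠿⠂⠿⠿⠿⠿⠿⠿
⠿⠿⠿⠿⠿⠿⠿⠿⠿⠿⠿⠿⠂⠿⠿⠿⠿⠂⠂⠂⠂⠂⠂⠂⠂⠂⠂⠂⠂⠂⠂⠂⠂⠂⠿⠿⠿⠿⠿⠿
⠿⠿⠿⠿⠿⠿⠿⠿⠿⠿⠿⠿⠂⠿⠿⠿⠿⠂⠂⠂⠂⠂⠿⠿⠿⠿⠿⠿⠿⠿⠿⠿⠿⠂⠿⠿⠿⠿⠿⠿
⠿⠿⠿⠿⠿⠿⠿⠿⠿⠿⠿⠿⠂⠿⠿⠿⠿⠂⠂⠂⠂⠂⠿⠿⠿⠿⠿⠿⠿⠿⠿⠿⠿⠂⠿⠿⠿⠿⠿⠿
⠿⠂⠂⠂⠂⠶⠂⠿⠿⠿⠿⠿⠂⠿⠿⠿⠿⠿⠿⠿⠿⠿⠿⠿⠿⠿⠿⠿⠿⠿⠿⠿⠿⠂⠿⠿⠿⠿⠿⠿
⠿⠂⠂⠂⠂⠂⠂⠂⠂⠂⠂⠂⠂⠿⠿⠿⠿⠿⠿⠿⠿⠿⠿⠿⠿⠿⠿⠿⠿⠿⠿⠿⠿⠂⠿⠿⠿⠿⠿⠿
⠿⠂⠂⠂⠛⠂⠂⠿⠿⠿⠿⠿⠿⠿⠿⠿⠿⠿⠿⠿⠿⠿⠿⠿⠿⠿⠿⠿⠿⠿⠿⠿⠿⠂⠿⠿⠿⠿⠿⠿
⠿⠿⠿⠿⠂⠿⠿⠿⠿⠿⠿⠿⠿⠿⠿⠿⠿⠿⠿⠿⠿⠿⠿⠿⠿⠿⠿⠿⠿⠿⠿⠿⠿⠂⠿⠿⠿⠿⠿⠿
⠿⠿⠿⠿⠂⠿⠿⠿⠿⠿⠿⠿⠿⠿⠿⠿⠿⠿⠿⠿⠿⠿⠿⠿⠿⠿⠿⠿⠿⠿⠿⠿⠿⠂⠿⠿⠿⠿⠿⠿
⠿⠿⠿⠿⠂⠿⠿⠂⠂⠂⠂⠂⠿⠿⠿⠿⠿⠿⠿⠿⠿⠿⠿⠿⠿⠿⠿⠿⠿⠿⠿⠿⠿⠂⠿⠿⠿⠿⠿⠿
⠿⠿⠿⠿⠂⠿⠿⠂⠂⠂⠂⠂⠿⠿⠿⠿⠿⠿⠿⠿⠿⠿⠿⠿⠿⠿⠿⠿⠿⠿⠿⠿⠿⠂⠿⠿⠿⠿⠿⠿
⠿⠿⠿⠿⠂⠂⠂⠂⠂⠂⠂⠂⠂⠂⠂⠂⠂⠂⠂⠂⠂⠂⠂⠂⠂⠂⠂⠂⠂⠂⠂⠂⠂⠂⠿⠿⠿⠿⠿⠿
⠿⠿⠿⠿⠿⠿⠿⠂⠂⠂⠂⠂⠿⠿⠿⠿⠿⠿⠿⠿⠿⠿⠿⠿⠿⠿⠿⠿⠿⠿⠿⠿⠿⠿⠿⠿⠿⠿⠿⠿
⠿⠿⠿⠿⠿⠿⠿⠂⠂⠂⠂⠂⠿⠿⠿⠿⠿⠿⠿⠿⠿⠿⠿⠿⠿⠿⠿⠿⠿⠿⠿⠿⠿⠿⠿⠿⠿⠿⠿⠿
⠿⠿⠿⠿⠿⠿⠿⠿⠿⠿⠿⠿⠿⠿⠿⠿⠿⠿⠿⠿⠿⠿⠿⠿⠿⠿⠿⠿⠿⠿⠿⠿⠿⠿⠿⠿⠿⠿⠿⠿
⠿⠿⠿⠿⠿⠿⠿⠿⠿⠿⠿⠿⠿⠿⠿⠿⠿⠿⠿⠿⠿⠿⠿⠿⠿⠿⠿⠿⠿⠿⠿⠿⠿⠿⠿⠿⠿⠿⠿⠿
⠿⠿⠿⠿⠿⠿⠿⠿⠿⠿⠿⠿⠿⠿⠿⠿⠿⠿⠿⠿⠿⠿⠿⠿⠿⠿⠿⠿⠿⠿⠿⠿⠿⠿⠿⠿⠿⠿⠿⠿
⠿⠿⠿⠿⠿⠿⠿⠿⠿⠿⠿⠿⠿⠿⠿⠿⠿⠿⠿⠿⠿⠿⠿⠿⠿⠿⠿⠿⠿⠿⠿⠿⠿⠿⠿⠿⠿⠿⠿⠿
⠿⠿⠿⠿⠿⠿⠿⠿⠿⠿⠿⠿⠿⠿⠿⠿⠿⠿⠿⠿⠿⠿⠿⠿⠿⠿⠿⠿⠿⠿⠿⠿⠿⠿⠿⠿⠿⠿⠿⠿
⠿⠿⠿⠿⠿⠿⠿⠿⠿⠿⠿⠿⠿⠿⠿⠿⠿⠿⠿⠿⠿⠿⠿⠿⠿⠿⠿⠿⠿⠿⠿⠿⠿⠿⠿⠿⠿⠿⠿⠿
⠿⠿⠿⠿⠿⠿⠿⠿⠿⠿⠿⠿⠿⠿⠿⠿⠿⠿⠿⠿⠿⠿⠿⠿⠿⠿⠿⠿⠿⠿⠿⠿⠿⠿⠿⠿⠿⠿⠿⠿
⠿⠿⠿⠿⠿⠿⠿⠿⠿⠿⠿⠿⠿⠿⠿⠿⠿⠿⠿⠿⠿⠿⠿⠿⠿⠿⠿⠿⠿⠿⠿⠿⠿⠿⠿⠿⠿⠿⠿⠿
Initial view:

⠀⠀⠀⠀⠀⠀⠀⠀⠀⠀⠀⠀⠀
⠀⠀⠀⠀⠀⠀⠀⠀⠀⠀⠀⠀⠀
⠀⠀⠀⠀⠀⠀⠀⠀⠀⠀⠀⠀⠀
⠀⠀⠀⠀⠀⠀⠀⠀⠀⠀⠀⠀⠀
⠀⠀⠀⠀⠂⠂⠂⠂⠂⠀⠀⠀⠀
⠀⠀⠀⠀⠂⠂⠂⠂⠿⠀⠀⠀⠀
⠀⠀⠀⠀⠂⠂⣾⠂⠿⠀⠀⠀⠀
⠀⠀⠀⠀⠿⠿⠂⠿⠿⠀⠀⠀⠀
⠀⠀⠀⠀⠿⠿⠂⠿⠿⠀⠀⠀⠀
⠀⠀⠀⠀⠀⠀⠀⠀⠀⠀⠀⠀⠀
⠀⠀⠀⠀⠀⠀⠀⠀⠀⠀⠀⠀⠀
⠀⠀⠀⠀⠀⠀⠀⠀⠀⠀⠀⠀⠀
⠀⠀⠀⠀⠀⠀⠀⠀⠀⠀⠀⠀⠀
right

⠀⠀⠀⠀⠀⠀⠀⠀⠀⠀⠀⠀⠀
⠀⠀⠀⠀⠀⠀⠀⠀⠀⠀⠀⠀⠀
⠀⠀⠀⠀⠀⠀⠀⠀⠀⠀⠀⠀⠀
⠀⠀⠀⠀⠀⠀⠀⠀⠀⠀⠀⠀⠀
⠀⠀⠀⠂⠂⠂⠂⠂⠂⠀⠀⠀⠀
⠀⠀⠀⠂⠂⠂⠂⠿⠿⠀⠀⠀⠀
⠀⠀⠀⠂⠂⠂⣾⠿⠿⠀⠀⠀⠀
⠀⠀⠀⠿⠿⠂⠿⠿⠿⠀⠀⠀⠀
⠀⠀⠀⠿⠿⠂⠿⠿⠿⠀⠀⠀⠀
⠀⠀⠀⠀⠀⠀⠀⠀⠀⠀⠀⠀⠀
⠀⠀⠀⠀⠀⠀⠀⠀⠀⠀⠀⠀⠀
⠀⠀⠀⠀⠀⠀⠀⠀⠀⠀⠀⠀⠀
⠀⠀⠀⠀⠀⠀⠀⠀⠀⠀⠀⠀⠀

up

⠀⠀⠀⠀⠀⠀⠀⠀⠀⠀⠀⠀⠀
⠀⠀⠀⠀⠀⠀⠀⠀⠀⠀⠀⠀⠀
⠀⠀⠀⠀⠀⠀⠀⠀⠀⠀⠀⠀⠀
⠀⠀⠀⠀⠀⠀⠀⠀⠀⠀⠀⠀⠀
⠀⠀⠀⠀⠂⠂⠂⠿⠿⠀⠀⠀⠀
⠀⠀⠀⠂⠂⠂⠂⠂⠂⠀⠀⠀⠀
⠀⠀⠀⠂⠂⠂⣾⠿⠿⠀⠀⠀⠀
⠀⠀⠀⠂⠂⠂⠂⠿⠿⠀⠀⠀⠀
⠀⠀⠀⠿⠿⠂⠿⠿⠿⠀⠀⠀⠀
⠀⠀⠀⠿⠿⠂⠿⠿⠿⠀⠀⠀⠀
⠀⠀⠀⠀⠀⠀⠀⠀⠀⠀⠀⠀⠀
⠀⠀⠀⠀⠀⠀⠀⠀⠀⠀⠀⠀⠀
⠀⠀⠀⠀⠀⠀⠀⠀⠀⠀⠀⠀⠀

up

⠀⠀⠀⠀⠀⠀⠀⠀⠀⠀⠀⠀⠀
⠀⠀⠀⠀⠀⠀⠀⠀⠀⠀⠀⠀⠀
⠀⠀⠀⠀⠀⠀⠀⠀⠀⠀⠀⠀⠀
⠀⠀⠀⠀⠀⠀⠀⠀⠀⠀⠀⠀⠀
⠀⠀⠀⠀⠂⠂⠂⠿⠿⠀⠀⠀⠀
⠀⠀⠀⠀⠂⠂⠂⠿⠿⠀⠀⠀⠀
⠀⠀⠀⠂⠂⠂⣾⠂⠂⠀⠀⠀⠀
⠀⠀⠀⠂⠂⠂⠂⠿⠿⠀⠀⠀⠀
⠀⠀⠀⠂⠂⠂⠂⠿⠿⠀⠀⠀⠀
⠀⠀⠀⠿⠿⠂⠿⠿⠿⠀⠀⠀⠀
⠀⠀⠀⠿⠿⠂⠿⠿⠿⠀⠀⠀⠀
⠀⠀⠀⠀⠀⠀⠀⠀⠀⠀⠀⠀⠀
⠀⠀⠀⠀⠀⠀⠀⠀⠀⠀⠀⠀⠀

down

⠀⠀⠀⠀⠀⠀⠀⠀⠀⠀⠀⠀⠀
⠀⠀⠀⠀⠀⠀⠀⠀⠀⠀⠀⠀⠀
⠀⠀⠀⠀⠀⠀⠀⠀⠀⠀⠀⠀⠀
⠀⠀⠀⠀⠂⠂⠂⠿⠿⠀⠀⠀⠀
⠀⠀⠀⠀⠂⠂⠂⠿⠿⠀⠀⠀⠀
⠀⠀⠀⠂⠂⠂⠂⠂⠂⠀⠀⠀⠀
⠀⠀⠀⠂⠂⠂⣾⠿⠿⠀⠀⠀⠀
⠀⠀⠀⠂⠂⠂⠂⠿⠿⠀⠀⠀⠀
⠀⠀⠀⠿⠿⠂⠿⠿⠿⠀⠀⠀⠀
⠀⠀⠀⠿⠿⠂⠿⠿⠿⠀⠀⠀⠀
⠀⠀⠀⠀⠀⠀⠀⠀⠀⠀⠀⠀⠀
⠀⠀⠀⠀⠀⠀⠀⠀⠀⠀⠀⠀⠀
⠀⠀⠀⠀⠀⠀⠀⠀⠀⠀⠀⠀⠀

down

⠀⠀⠀⠀⠀⠀⠀⠀⠀⠀⠀⠀⠀
⠀⠀⠀⠀⠀⠀⠀⠀⠀⠀⠀⠀⠀
⠀⠀⠀⠀⠂⠂⠂⠿⠿⠀⠀⠀⠀
⠀⠀⠀⠀⠂⠂⠂⠿⠿⠀⠀⠀⠀
⠀⠀⠀⠂⠂⠂⠂⠂⠂⠀⠀⠀⠀
⠀⠀⠀⠂⠂⠂⠂⠿⠿⠀⠀⠀⠀
⠀⠀⠀⠂⠂⠂⣾⠿⠿⠀⠀⠀⠀
⠀⠀⠀⠿⠿⠂⠿⠿⠿⠀⠀⠀⠀
⠀⠀⠀⠿⠿⠂⠿⠿⠿⠀⠀⠀⠀
⠀⠀⠀⠀⠀⠀⠀⠀⠀⠀⠀⠀⠀
⠀⠀⠀⠀⠀⠀⠀⠀⠀⠀⠀⠀⠀
⠀⠀⠀⠀⠀⠀⠀⠀⠀⠀⠀⠀⠀
⠀⠀⠀⠀⠀⠀⠀⠀⠀⠀⠀⠀⠀

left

⠀⠀⠀⠀⠀⠀⠀⠀⠀⠀⠀⠀⠀
⠀⠀⠀⠀⠀⠀⠀⠀⠀⠀⠀⠀⠀
⠀⠀⠀⠀⠀⠂⠂⠂⠿⠿⠀⠀⠀
⠀⠀⠀⠀⠀⠂⠂⠂⠿⠿⠀⠀⠀
⠀⠀⠀⠀⠂⠂⠂⠂⠂⠂⠀⠀⠀
⠀⠀⠀⠀⠂⠂⠂⠂⠿⠿⠀⠀⠀
⠀⠀⠀⠀⠂⠂⣾⠂⠿⠿⠀⠀⠀
⠀⠀⠀⠀⠿⠿⠂⠿⠿⠿⠀⠀⠀
⠀⠀⠀⠀⠿⠿⠂⠿⠿⠿⠀⠀⠀
⠀⠀⠀⠀⠀⠀⠀⠀⠀⠀⠀⠀⠀
⠀⠀⠀⠀⠀⠀⠀⠀⠀⠀⠀⠀⠀
⠀⠀⠀⠀⠀⠀⠀⠀⠀⠀⠀⠀⠀
⠀⠀⠀⠀⠀⠀⠀⠀⠀⠀⠀⠀⠀

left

⠀⠀⠀⠀⠀⠀⠀⠀⠀⠀⠀⠀⠀
⠀⠀⠀⠀⠀⠀⠀⠀⠀⠀⠀⠀⠀
⠀⠀⠀⠀⠀⠀⠂⠂⠂⠿⠿⠀⠀
⠀⠀⠀⠀⠀⠀⠂⠂⠂⠿⠿⠀⠀
⠀⠀⠀⠀⠿⠂⠂⠂⠂⠂⠂⠀⠀
⠀⠀⠀⠀⠿⠂⠂⠂⠂⠿⠿⠀⠀
⠀⠀⠀⠀⠿⠂⣾⠂⠂⠿⠿⠀⠀
⠀⠀⠀⠀⠿⠿⠿⠂⠿⠿⠿⠀⠀
⠀⠀⠀⠀⠿⠿⠿⠂⠿⠿⠿⠀⠀
⠀⠀⠀⠀⠀⠀⠀⠀⠀⠀⠀⠀⠀
⠀⠀⠀⠀⠀⠀⠀⠀⠀⠀⠀⠀⠀
⠀⠀⠀⠀⠀⠀⠀⠀⠀⠀⠀⠀⠀
⠀⠀⠀⠀⠀⠀⠀⠀⠀⠀⠀⠀⠀

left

⠀⠀⠀⠀⠀⠀⠀⠀⠀⠀⠀⠀⠀
⠀⠀⠀⠀⠀⠀⠀⠀⠀⠀⠀⠀⠀
⠀⠀⠀⠀⠀⠀⠀⠂⠂⠂⠿⠿⠀
⠀⠀⠀⠀⠀⠀⠀⠂⠂⠂⠿⠿⠀
⠀⠀⠀⠀⠿⠿⠂⠂⠂⠂⠂⠂⠀
⠀⠀⠀⠀⠿⠿⠂⠂⠂⠂⠿⠿⠀
⠀⠀⠀⠀⠿⠿⣾⠂⠂⠂⠿⠿⠀
⠀⠀⠀⠀⠿⠿⠿⠿⠂⠿⠿⠿⠀
⠀⠀⠀⠀⠿⠿⠿⠿⠂⠿⠿⠿⠀
⠀⠀⠀⠀⠀⠀⠀⠀⠀⠀⠀⠀⠀
⠀⠀⠀⠀⠀⠀⠀⠀⠀⠀⠀⠀⠀
⠀⠀⠀⠀⠀⠀⠀⠀⠀⠀⠀⠀⠀
⠀⠀⠀⠀⠀⠀⠀⠀⠀⠀⠀⠀⠀

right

⠀⠀⠀⠀⠀⠀⠀⠀⠀⠀⠀⠀⠀
⠀⠀⠀⠀⠀⠀⠀⠀⠀⠀⠀⠀⠀
⠀⠀⠀⠀⠀⠀⠂⠂⠂⠿⠿⠀⠀
⠀⠀⠀⠀⠀⠀⠂⠂⠂⠿⠿⠀⠀
⠀⠀⠀⠿⠿⠂⠂⠂⠂⠂⠂⠀⠀
⠀⠀⠀⠿⠿⠂⠂⠂⠂⠿⠿⠀⠀
⠀⠀⠀⠿⠿⠂⣾⠂⠂⠿⠿⠀⠀
⠀⠀⠀⠿⠿⠿⠿⠂⠿⠿⠿⠀⠀
⠀⠀⠀⠿⠿⠿⠿⠂⠿⠿⠿⠀⠀
⠀⠀⠀⠀⠀⠀⠀⠀⠀⠀⠀⠀⠀
⠀⠀⠀⠀⠀⠀⠀⠀⠀⠀⠀⠀⠀
⠀⠀⠀⠀⠀⠀⠀⠀⠀⠀⠀⠀⠀
⠀⠀⠀⠀⠀⠀⠀⠀⠀⠀⠀⠀⠀

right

⠀⠀⠀⠀⠀⠀⠀⠀⠀⠀⠀⠀⠀
⠀⠀⠀⠀⠀⠀⠀⠀⠀⠀⠀⠀⠀
⠀⠀⠀⠀⠀⠂⠂⠂⠿⠿⠀⠀⠀
⠀⠀⠀⠀⠀⠂⠂⠂⠿⠿⠀⠀⠀
⠀⠀⠿⠿⠂⠂⠂⠂⠂⠂⠀⠀⠀
⠀⠀⠿⠿⠂⠂⠂⠂⠿⠿⠀⠀⠀
⠀⠀⠿⠿⠂⠂⣾⠂⠿⠿⠀⠀⠀
⠀⠀⠿⠿⠿⠿⠂⠿⠿⠿⠀⠀⠀
⠀⠀⠿⠿⠿⠿⠂⠿⠿⠿⠀⠀⠀
⠀⠀⠀⠀⠀⠀⠀⠀⠀⠀⠀⠀⠀
⠀⠀⠀⠀⠀⠀⠀⠀⠀⠀⠀⠀⠀
⠀⠀⠀⠀⠀⠀⠀⠀⠀⠀⠀⠀⠀
⠀⠀⠀⠀⠀⠀⠀⠀⠀⠀⠀⠀⠀

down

⠀⠀⠀⠀⠀⠀⠀⠀⠀⠀⠀⠀⠀
⠀⠀⠀⠀⠀⠂⠂⠂⠿⠿⠀⠀⠀
⠀⠀⠀⠀⠀⠂⠂⠂⠿⠿⠀⠀⠀
⠀⠀⠿⠿⠂⠂⠂⠂⠂⠂⠀⠀⠀
⠀⠀⠿⠿⠂⠂⠂⠂⠿⠿⠀⠀⠀
⠀⠀⠿⠿⠂⠂⠂⠂⠿⠿⠀⠀⠀
⠀⠀⠿⠿⠿⠿⣾⠿⠿⠿⠀⠀⠀
⠀⠀⠿⠿⠿⠿⠂⠿⠿⠿⠀⠀⠀
⠀⠀⠀⠀⠿⠿⠂⠿⠿⠀⠀⠀⠀
⠀⠀⠀⠀⠀⠀⠀⠀⠀⠀⠀⠀⠀
⠀⠀⠀⠀⠀⠀⠀⠀⠀⠀⠀⠀⠀
⠀⠀⠀⠀⠀⠀⠀⠀⠀⠀⠀⠀⠀
⠀⠀⠀⠀⠀⠀⠀⠀⠀⠀⠀⠀⠀

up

⠀⠀⠀⠀⠀⠀⠀⠀⠀⠀⠀⠀⠀
⠀⠀⠀⠀⠀⠀⠀⠀⠀⠀⠀⠀⠀
⠀⠀⠀⠀⠀⠂⠂⠂⠿⠿⠀⠀⠀
⠀⠀⠀⠀⠀⠂⠂⠂⠿⠿⠀⠀⠀
⠀⠀⠿⠿⠂⠂⠂⠂⠂⠂⠀⠀⠀
⠀⠀⠿⠿⠂⠂⠂⠂⠿⠿⠀⠀⠀
⠀⠀⠿⠿⠂⠂⣾⠂⠿⠿⠀⠀⠀
⠀⠀⠿⠿⠿⠿⠂⠿⠿⠿⠀⠀⠀
⠀⠀⠿⠿⠿⠿⠂⠿⠿⠿⠀⠀⠀
⠀⠀⠀⠀⠿⠿⠂⠿⠿⠀⠀⠀⠀
⠀⠀⠀⠀⠀⠀⠀⠀⠀⠀⠀⠀⠀
⠀⠀⠀⠀⠀⠀⠀⠀⠀⠀⠀⠀⠀
⠀⠀⠀⠀⠀⠀⠀⠀⠀⠀⠀⠀⠀

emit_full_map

⠀⠀⠀⠂⠂⠂⠿⠿
⠀⠀⠀⠂⠂⠂⠿⠿
⠿⠿⠂⠂⠂⠂⠂⠂
⠿⠿⠂⠂⠂⠂⠿⠿
⠿⠿⠂⠂⣾⠂⠿⠿
⠿⠿⠿⠿⠂⠿⠿⠿
⠿⠿⠿⠿⠂⠿⠿⠿
⠀⠀⠿⠿⠂⠿⠿⠀

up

⠀⠀⠀⠀⠀⠀⠀⠀⠀⠀⠀⠀⠀
⠀⠀⠀⠀⠀⠀⠀⠀⠀⠀⠀⠀⠀
⠀⠀⠀⠀⠀⠀⠀⠀⠀⠀⠀⠀⠀
⠀⠀⠀⠀⠀⠂⠂⠂⠿⠿⠀⠀⠀
⠀⠀⠀⠀⠂⠂⠂⠂⠿⠿⠀⠀⠀
⠀⠀⠿⠿⠂⠂⠂⠂⠂⠂⠀⠀⠀
⠀⠀⠿⠿⠂⠂⣾⠂⠿⠿⠀⠀⠀
⠀⠀⠿⠿⠂⠂⠂⠂⠿⠿⠀⠀⠀
⠀⠀⠿⠿⠿⠿⠂⠿⠿⠿⠀⠀⠀
⠀⠀⠿⠿⠿⠿⠂⠿⠿⠿⠀⠀⠀
⠀⠀⠀⠀⠿⠿⠂⠿⠿⠀⠀⠀⠀
⠀⠀⠀⠀⠀⠀⠀⠀⠀⠀⠀⠀⠀
⠀⠀⠀⠀⠀⠀⠀⠀⠀⠀⠀⠀⠀

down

⠀⠀⠀⠀⠀⠀⠀⠀⠀⠀⠀⠀⠀
⠀⠀⠀⠀⠀⠀⠀⠀⠀⠀⠀⠀⠀
⠀⠀⠀⠀⠀⠂⠂⠂⠿⠿⠀⠀⠀
⠀⠀⠀⠀⠂⠂⠂⠂⠿⠿⠀⠀⠀
⠀⠀⠿⠿⠂⠂⠂⠂⠂⠂⠀⠀⠀
⠀⠀⠿⠿⠂⠂⠂⠂⠿⠿⠀⠀⠀
⠀⠀⠿⠿⠂⠂⣾⠂⠿⠿⠀⠀⠀
⠀⠀⠿⠿⠿⠿⠂⠿⠿⠿⠀⠀⠀
⠀⠀⠿⠿⠿⠿⠂⠿⠿⠿⠀⠀⠀
⠀⠀⠀⠀⠿⠿⠂⠿⠿⠀⠀⠀⠀
⠀⠀⠀⠀⠀⠀⠀⠀⠀⠀⠀⠀⠀
⠀⠀⠀⠀⠀⠀⠀⠀⠀⠀⠀⠀⠀
⠀⠀⠀⠀⠀⠀⠀⠀⠀⠀⠀⠀⠀

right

⠀⠀⠀⠀⠀⠀⠀⠀⠀⠀⠀⠀⠀
⠀⠀⠀⠀⠀⠀⠀⠀⠀⠀⠀⠀⠀
⠀⠀⠀⠀⠂⠂⠂⠿⠿⠀⠀⠀⠀
⠀⠀⠀⠂⠂⠂⠂⠿⠿⠀⠀⠀⠀
⠀⠿⠿⠂⠂⠂⠂⠂⠂⠀⠀⠀⠀
⠀⠿⠿⠂⠂⠂⠂⠿⠿⠀⠀⠀⠀
⠀⠿⠿⠂⠂⠂⣾⠿⠿⠀⠀⠀⠀
⠀⠿⠿⠿⠿⠂⠿⠿⠿⠀⠀⠀⠀
⠀⠿⠿⠿⠿⠂⠿⠿⠿⠀⠀⠀⠀
⠀⠀⠀⠿⠿⠂⠿⠿⠀⠀⠀⠀⠀
⠀⠀⠀⠀⠀⠀⠀⠀⠀⠀⠀⠀⠀
⠀⠀⠀⠀⠀⠀⠀⠀⠀⠀⠀⠀⠀
⠀⠀⠀⠀⠀⠀⠀⠀⠀⠀⠀⠀⠀

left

⠀⠀⠀⠀⠀⠀⠀⠀⠀⠀⠀⠀⠀
⠀⠀⠀⠀⠀⠀⠀⠀⠀⠀⠀⠀⠀
⠀⠀⠀⠀⠀⠂⠂⠂⠿⠿⠀⠀⠀
⠀⠀⠀⠀⠂⠂⠂⠂⠿⠿⠀⠀⠀
⠀⠀⠿⠿⠂⠂⠂⠂⠂⠂⠀⠀⠀
⠀⠀⠿⠿⠂⠂⠂⠂⠿⠿⠀⠀⠀
⠀⠀⠿⠿⠂⠂⣾⠂⠿⠿⠀⠀⠀
⠀⠀⠿⠿⠿⠿⠂⠿⠿⠿⠀⠀⠀
⠀⠀⠿⠿⠿⠿⠂⠿⠿⠿⠀⠀⠀
⠀⠀⠀⠀⠿⠿⠂⠿⠿⠀⠀⠀⠀
⠀⠀⠀⠀⠀⠀⠀⠀⠀⠀⠀⠀⠀
⠀⠀⠀⠀⠀⠀⠀⠀⠀⠀⠀⠀⠀
⠀⠀⠀⠀⠀⠀⠀⠀⠀⠀⠀⠀⠀

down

⠀⠀⠀⠀⠀⠀⠀⠀⠀⠀⠀⠀⠀
⠀⠀⠀⠀⠀⠂⠂⠂⠿⠿⠀⠀⠀
⠀⠀⠀⠀⠂⠂⠂⠂⠿⠿⠀⠀⠀
⠀⠀⠿⠿⠂⠂⠂⠂⠂⠂⠀⠀⠀
⠀⠀⠿⠿⠂⠂⠂⠂⠿⠿⠀⠀⠀
⠀⠀⠿⠿⠂⠂⠂⠂⠿⠿⠀⠀⠀
⠀⠀⠿⠿⠿⠿⣾⠿⠿⠿⠀⠀⠀
⠀⠀⠿⠿⠿⠿⠂⠿⠿⠿⠀⠀⠀
⠀⠀⠀⠀⠿⠿⠂⠿⠿⠀⠀⠀⠀
⠀⠀⠀⠀⠀⠀⠀⠀⠀⠀⠀⠀⠀
⠀⠀⠀⠀⠀⠀⠀⠀⠀⠀⠀⠀⠀
⠀⠀⠀⠀⠀⠀⠀⠀⠀⠀⠀⠀⠀
⠀⠀⠀⠀⠀⠀⠀⠀⠀⠀⠀⠀⠀


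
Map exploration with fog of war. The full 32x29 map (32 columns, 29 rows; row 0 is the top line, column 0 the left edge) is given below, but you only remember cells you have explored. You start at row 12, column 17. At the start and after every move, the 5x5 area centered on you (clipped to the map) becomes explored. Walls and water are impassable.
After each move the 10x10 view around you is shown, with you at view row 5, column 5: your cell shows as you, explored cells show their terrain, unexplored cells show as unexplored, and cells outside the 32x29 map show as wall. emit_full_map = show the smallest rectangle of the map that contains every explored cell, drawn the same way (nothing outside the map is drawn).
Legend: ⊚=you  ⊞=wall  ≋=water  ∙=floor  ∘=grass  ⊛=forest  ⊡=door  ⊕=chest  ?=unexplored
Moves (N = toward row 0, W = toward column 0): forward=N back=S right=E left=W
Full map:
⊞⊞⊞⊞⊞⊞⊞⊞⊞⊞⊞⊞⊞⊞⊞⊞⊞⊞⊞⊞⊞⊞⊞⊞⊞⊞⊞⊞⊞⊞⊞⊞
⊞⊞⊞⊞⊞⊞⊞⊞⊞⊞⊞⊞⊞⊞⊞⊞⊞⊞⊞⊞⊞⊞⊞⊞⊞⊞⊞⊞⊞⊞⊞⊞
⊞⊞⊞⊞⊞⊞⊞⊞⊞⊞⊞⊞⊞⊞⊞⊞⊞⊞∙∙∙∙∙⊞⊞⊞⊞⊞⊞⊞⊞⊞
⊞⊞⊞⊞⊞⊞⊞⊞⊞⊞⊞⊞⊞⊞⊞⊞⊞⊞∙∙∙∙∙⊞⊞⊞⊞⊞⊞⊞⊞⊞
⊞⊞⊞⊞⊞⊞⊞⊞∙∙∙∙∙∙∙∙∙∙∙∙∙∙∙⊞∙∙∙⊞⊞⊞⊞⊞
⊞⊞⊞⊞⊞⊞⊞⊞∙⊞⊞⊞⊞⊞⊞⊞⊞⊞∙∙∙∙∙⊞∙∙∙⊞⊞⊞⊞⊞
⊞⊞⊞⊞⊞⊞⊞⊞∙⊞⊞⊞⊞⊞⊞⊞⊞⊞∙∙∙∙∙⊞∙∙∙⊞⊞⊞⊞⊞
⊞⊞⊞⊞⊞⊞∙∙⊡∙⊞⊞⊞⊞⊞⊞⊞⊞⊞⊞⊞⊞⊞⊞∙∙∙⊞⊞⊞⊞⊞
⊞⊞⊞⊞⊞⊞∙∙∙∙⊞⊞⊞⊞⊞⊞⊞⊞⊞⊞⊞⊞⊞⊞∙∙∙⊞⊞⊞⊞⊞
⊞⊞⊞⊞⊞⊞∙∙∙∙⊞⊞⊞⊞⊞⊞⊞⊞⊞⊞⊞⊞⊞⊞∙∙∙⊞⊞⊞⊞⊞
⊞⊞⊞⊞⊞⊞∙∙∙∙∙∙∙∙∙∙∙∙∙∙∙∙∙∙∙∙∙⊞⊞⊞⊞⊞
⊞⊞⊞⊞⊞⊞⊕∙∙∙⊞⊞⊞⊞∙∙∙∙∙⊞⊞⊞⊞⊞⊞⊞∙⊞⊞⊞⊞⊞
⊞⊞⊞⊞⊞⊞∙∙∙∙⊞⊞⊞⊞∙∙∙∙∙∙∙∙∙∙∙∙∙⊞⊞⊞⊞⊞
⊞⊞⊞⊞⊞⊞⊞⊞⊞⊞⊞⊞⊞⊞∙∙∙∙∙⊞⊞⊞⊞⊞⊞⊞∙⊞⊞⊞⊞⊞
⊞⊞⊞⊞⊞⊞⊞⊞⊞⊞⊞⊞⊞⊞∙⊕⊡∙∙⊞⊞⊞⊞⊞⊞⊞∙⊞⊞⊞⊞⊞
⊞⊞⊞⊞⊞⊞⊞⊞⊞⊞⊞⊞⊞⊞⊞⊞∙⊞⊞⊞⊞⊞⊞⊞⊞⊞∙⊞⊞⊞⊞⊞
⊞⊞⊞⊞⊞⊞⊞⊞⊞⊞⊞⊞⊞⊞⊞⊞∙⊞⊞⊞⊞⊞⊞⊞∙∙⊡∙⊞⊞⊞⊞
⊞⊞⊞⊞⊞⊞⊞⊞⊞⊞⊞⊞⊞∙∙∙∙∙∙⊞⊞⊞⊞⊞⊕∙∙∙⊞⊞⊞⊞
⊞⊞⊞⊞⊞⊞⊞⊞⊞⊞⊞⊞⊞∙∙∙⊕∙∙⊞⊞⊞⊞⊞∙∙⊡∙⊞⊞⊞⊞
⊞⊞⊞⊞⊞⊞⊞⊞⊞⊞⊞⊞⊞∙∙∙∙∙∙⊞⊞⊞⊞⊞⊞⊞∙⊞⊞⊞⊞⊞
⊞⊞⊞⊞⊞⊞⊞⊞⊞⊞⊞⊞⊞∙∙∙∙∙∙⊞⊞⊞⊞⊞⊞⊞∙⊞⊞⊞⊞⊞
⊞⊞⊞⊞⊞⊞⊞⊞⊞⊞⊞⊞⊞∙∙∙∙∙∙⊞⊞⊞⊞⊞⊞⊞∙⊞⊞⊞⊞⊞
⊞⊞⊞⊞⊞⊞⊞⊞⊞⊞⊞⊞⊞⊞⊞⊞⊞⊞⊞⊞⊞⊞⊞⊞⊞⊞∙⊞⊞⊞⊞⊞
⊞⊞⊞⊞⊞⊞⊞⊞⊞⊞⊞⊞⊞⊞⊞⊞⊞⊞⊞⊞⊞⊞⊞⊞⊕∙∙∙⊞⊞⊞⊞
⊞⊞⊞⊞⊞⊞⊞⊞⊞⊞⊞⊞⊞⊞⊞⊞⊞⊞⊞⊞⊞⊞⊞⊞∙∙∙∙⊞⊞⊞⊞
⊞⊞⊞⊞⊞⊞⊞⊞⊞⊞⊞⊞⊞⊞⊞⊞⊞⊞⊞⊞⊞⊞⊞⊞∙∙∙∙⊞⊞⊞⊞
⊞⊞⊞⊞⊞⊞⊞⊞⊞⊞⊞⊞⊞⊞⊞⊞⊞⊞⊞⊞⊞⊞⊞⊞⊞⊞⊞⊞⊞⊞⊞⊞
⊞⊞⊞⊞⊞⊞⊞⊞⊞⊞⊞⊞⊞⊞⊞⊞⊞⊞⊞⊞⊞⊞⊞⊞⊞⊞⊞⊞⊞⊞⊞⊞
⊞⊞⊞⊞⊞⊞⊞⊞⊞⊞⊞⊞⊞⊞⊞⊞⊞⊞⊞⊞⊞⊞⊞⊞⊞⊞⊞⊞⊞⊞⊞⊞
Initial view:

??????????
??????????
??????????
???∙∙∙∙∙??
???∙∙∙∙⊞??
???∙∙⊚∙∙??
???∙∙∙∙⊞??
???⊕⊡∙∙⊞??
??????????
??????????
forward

??????????
??????????
??????????
???⊞⊞⊞⊞⊞??
???∙∙∙∙∙??
???∙∙⊚∙⊞??
???∙∙∙∙∙??
???∙∙∙∙⊞??
???⊕⊡∙∙⊞??
??????????

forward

??????????
??????????
??????????
???⊞⊞⊞⊞⊞??
???⊞⊞⊞⊞⊞??
???∙∙⊚∙∙??
???∙∙∙∙⊞??
???∙∙∙∙∙??
???∙∙∙∙⊞??
???⊕⊡∙∙⊞??

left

??????????
??????????
??????????
???⊞⊞⊞⊞⊞⊞?
???⊞⊞⊞⊞⊞⊞?
???∙∙⊚∙∙∙?
???∙∙∙∙∙⊞?
???∙∙∙∙∙∙?
????∙∙∙∙⊞?
????⊕⊡∙∙⊞?

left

??????????
??????????
??????????
???⊞⊞⊞⊞⊞⊞⊞
???⊞⊞⊞⊞⊞⊞⊞
???∙∙⊚∙∙∙∙
???⊞∙∙∙∙∙⊞
???⊞∙∙∙∙∙∙
?????∙∙∙∙⊞
?????⊕⊡∙∙⊞

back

??????????
??????????
???⊞⊞⊞⊞⊞⊞⊞
???⊞⊞⊞⊞⊞⊞⊞
???∙∙∙∙∙∙∙
???⊞∙⊚∙∙∙⊞
???⊞∙∙∙∙∙∙
???⊞∙∙∙∙∙⊞
?????⊕⊡∙∙⊞
??????????

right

??????????
??????????
??⊞⊞⊞⊞⊞⊞⊞?
??⊞⊞⊞⊞⊞⊞⊞?
??∙∙∙∙∙∙∙?
??⊞∙∙⊚∙∙⊞?
??⊞∙∙∙∙∙∙?
??⊞∙∙∙∙∙⊞?
????⊕⊡∙∙⊞?
??????????

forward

??????????
??????????
??????????
??⊞⊞⊞⊞⊞⊞⊞?
??⊞⊞⊞⊞⊞⊞⊞?
??∙∙∙⊚∙∙∙?
??⊞∙∙∙∙∙⊞?
??⊞∙∙∙∙∙∙?
??⊞∙∙∙∙∙⊞?
????⊕⊡∙∙⊞?

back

??????????
??????????
??⊞⊞⊞⊞⊞⊞⊞?
??⊞⊞⊞⊞⊞⊞⊞?
??∙∙∙∙∙∙∙?
??⊞∙∙⊚∙∙⊞?
??⊞∙∙∙∙∙∙?
??⊞∙∙∙∙∙⊞?
????⊕⊡∙∙⊞?
??????????

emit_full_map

⊞⊞⊞⊞⊞⊞⊞
⊞⊞⊞⊞⊞⊞⊞
∙∙∙∙∙∙∙
⊞∙∙⊚∙∙⊞
⊞∙∙∙∙∙∙
⊞∙∙∙∙∙⊞
??⊕⊡∙∙⊞

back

??????????
??⊞⊞⊞⊞⊞⊞⊞?
??⊞⊞⊞⊞⊞⊞⊞?
??∙∙∙∙∙∙∙?
??⊞∙∙∙∙∙⊞?
??⊞∙∙⊚∙∙∙?
??⊞∙∙∙∙∙⊞?
???∙⊕⊡∙∙⊞?
??????????
??????????

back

??⊞⊞⊞⊞⊞⊞⊞?
??⊞⊞⊞⊞⊞⊞⊞?
??∙∙∙∙∙∙∙?
??⊞∙∙∙∙∙⊞?
??⊞∙∙∙∙∙∙?
??⊞∙∙⊚∙∙⊞?
???∙⊕⊡∙∙⊞?
???⊞⊞∙⊞⊞??
??????????
??????????

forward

??????????
??⊞⊞⊞⊞⊞⊞⊞?
??⊞⊞⊞⊞⊞⊞⊞?
??∙∙∙∙∙∙∙?
??⊞∙∙∙∙∙⊞?
??⊞∙∙⊚∙∙∙?
??⊞∙∙∙∙∙⊞?
???∙⊕⊡∙∙⊞?
???⊞⊞∙⊞⊞??
??????????

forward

??????????
??????????
??⊞⊞⊞⊞⊞⊞⊞?
??⊞⊞⊞⊞⊞⊞⊞?
??∙∙∙∙∙∙∙?
??⊞∙∙⊚∙∙⊞?
??⊞∙∙∙∙∙∙?
??⊞∙∙∙∙∙⊞?
???∙⊕⊡∙∙⊞?
???⊞⊞∙⊞⊞??

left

??????????
??????????
???⊞⊞⊞⊞⊞⊞⊞
???⊞⊞⊞⊞⊞⊞⊞
???∙∙∙∙∙∙∙
???⊞∙⊚∙∙∙⊞
???⊞∙∙∙∙∙∙
???⊞∙∙∙∙∙⊞
????∙⊕⊡∙∙⊞
????⊞⊞∙⊞⊞?

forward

??????????
??????????
??????????
???⊞⊞⊞⊞⊞⊞⊞
???⊞⊞⊞⊞⊞⊞⊞
???∙∙⊚∙∙∙∙
???⊞∙∙∙∙∙⊞
???⊞∙∙∙∙∙∙
???⊞∙∙∙∙∙⊞
????∙⊕⊡∙∙⊞

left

??????????
??????????
??????????
???⊞⊞⊞⊞⊞⊞⊞
???⊞⊞⊞⊞⊞⊞⊞
???∙∙⊚∙∙∙∙
???⊞⊞∙∙∙∙∙
???⊞⊞∙∙∙∙∙
????⊞∙∙∙∙∙
?????∙⊕⊡∙∙

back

??????????
??????????
???⊞⊞⊞⊞⊞⊞⊞
???⊞⊞⊞⊞⊞⊞⊞
???∙∙∙∙∙∙∙
???⊞⊞⊚∙∙∙∙
???⊞⊞∙∙∙∙∙
???⊞⊞∙∙∙∙∙
?????∙⊕⊡∙∙
?????⊞⊞∙⊞⊞

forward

??????????
??????????
??????????
???⊞⊞⊞⊞⊞⊞⊞
???⊞⊞⊞⊞⊞⊞⊞
???∙∙⊚∙∙∙∙
???⊞⊞∙∙∙∙∙
???⊞⊞∙∙∙∙∙
???⊞⊞∙∙∙∙∙
?????∙⊕⊡∙∙

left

??????????
??????????
??????????
???⊞⊞⊞⊞⊞⊞⊞
???⊞⊞⊞⊞⊞⊞⊞
???∙∙⊚∙∙∙∙
???⊞⊞⊞∙∙∙∙
???⊞⊞⊞∙∙∙∙
????⊞⊞∙∙∙∙
??????∙⊕⊡∙

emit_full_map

⊞⊞⊞⊞⊞⊞⊞⊞⊞
⊞⊞⊞⊞⊞⊞⊞⊞⊞
∙∙⊚∙∙∙∙∙∙
⊞⊞⊞∙∙∙∙∙⊞
⊞⊞⊞∙∙∙∙∙∙
?⊞⊞∙∙∙∙∙⊞
???∙⊕⊡∙∙⊞
???⊞⊞∙⊞⊞?

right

??????????
??????????
??????????
??⊞⊞⊞⊞⊞⊞⊞⊞
??⊞⊞⊞⊞⊞⊞⊞⊞
??∙∙∙⊚∙∙∙∙
??⊞⊞⊞∙∙∙∙∙
??⊞⊞⊞∙∙∙∙∙
???⊞⊞∙∙∙∙∙
?????∙⊕⊡∙∙

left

??????????
??????????
??????????
???⊞⊞⊞⊞⊞⊞⊞
???⊞⊞⊞⊞⊞⊞⊞
???∙∙⊚∙∙∙∙
???⊞⊞⊞∙∙∙∙
???⊞⊞⊞∙∙∙∙
????⊞⊞∙∙∙∙
??????∙⊕⊡∙

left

??????????
??????????
??????????
???⊞⊞⊞⊞⊞⊞⊞
???⊞⊞⊞⊞⊞⊞⊞
???∙∙⊚∙∙∙∙
???⊞⊞⊞⊞∙∙∙
???⊞⊞⊞⊞∙∙∙
?????⊞⊞∙∙∙
???????∙⊕⊡

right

??????????
??????????
??????????
??⊞⊞⊞⊞⊞⊞⊞⊞
??⊞⊞⊞⊞⊞⊞⊞⊞
??∙∙∙⊚∙∙∙∙
??⊞⊞⊞⊞∙∙∙∙
??⊞⊞⊞⊞∙∙∙∙
????⊞⊞∙∙∙∙
??????∙⊕⊡∙

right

??????????
??????????
??????????
?⊞⊞⊞⊞⊞⊞⊞⊞⊞
?⊞⊞⊞⊞⊞⊞⊞⊞⊞
?∙∙∙∙⊚∙∙∙∙
?⊞⊞⊞⊞∙∙∙∙∙
?⊞⊞⊞⊞∙∙∙∙∙
???⊞⊞∙∙∙∙∙
?????∙⊕⊡∙∙

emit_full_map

⊞⊞⊞⊞⊞⊞⊞⊞⊞⊞
⊞⊞⊞⊞⊞⊞⊞⊞⊞⊞
∙∙∙∙⊚∙∙∙∙∙
⊞⊞⊞⊞∙∙∙∙∙⊞
⊞⊞⊞⊞∙∙∙∙∙∙
??⊞⊞∙∙∙∙∙⊞
????∙⊕⊡∙∙⊞
????⊞⊞∙⊞⊞?

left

??????????
??????????
??????????
??⊞⊞⊞⊞⊞⊞⊞⊞
??⊞⊞⊞⊞⊞⊞⊞⊞
??∙∙∙⊚∙∙∙∙
??⊞⊞⊞⊞∙∙∙∙
??⊞⊞⊞⊞∙∙∙∙
????⊞⊞∙∙∙∙
??????∙⊕⊡∙

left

??????????
??????????
??????????
???⊞⊞⊞⊞⊞⊞⊞
???⊞⊞⊞⊞⊞⊞⊞
???∙∙⊚∙∙∙∙
???⊞⊞⊞⊞∙∙∙
???⊞⊞⊞⊞∙∙∙
?????⊞⊞∙∙∙
???????∙⊕⊡

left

??????????
??????????
??????????
???∙⊞⊞⊞⊞⊞⊞
???∙⊞⊞⊞⊞⊞⊞
???∙∙⊚∙∙∙∙
???∙⊞⊞⊞⊞∙∙
???∙⊞⊞⊞⊞∙∙
??????⊞⊞∙∙
????????∙⊕

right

??????????
??????????
??????????
??∙⊞⊞⊞⊞⊞⊞⊞
??∙⊞⊞⊞⊞⊞⊞⊞
??∙∙∙⊚∙∙∙∙
??∙⊞⊞⊞⊞∙∙∙
??∙⊞⊞⊞⊞∙∙∙
?????⊞⊞∙∙∙
???????∙⊕⊡

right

??????????
??????????
??????????
?∙⊞⊞⊞⊞⊞⊞⊞⊞
?∙⊞⊞⊞⊞⊞⊞⊞⊞
?∙∙∙∙⊚∙∙∙∙
?∙⊞⊞⊞⊞∙∙∙∙
?∙⊞⊞⊞⊞∙∙∙∙
????⊞⊞∙∙∙∙
??????∙⊕⊡∙

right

??????????
??????????
??????????
∙⊞⊞⊞⊞⊞⊞⊞⊞⊞
∙⊞⊞⊞⊞⊞⊞⊞⊞⊞
∙∙∙∙∙⊚∙∙∙∙
∙⊞⊞⊞⊞∙∙∙∙∙
∙⊞⊞⊞⊞∙∙∙∙∙
???⊞⊞∙∙∙∙∙
?????∙⊕⊡∙∙

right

??????????
??????????
??????????
⊞⊞⊞⊞⊞⊞⊞⊞⊞⊞
⊞⊞⊞⊞⊞⊞⊞⊞⊞⊞
∙∙∙∙∙⊚∙∙∙∙
⊞⊞⊞⊞∙∙∙∙∙⊞
⊞⊞⊞⊞∙∙∙∙∙∙
??⊞⊞∙∙∙∙∙⊞
????∙⊕⊡∙∙⊞

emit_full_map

∙⊞⊞⊞⊞⊞⊞⊞⊞⊞⊞
∙⊞⊞⊞⊞⊞⊞⊞⊞⊞⊞
∙∙∙∙∙∙⊚∙∙∙∙
∙⊞⊞⊞⊞∙∙∙∙∙⊞
∙⊞⊞⊞⊞∙∙∙∙∙∙
???⊞⊞∙∙∙∙∙⊞
?????∙⊕⊡∙∙⊞
?????⊞⊞∙⊞⊞?

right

??????????
??????????
??????????
⊞⊞⊞⊞⊞⊞⊞⊞⊞?
⊞⊞⊞⊞⊞⊞⊞⊞⊞?
∙∙∙∙∙⊚∙∙∙?
⊞⊞⊞∙∙∙∙∙⊞?
⊞⊞⊞∙∙∙∙∙∙?
?⊞⊞∙∙∙∙∙⊞?
???∙⊕⊡∙∙⊞?

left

??????????
??????????
??????????
⊞⊞⊞⊞⊞⊞⊞⊞⊞⊞
⊞⊞⊞⊞⊞⊞⊞⊞⊞⊞
∙∙∙∙∙⊚∙∙∙∙
⊞⊞⊞⊞∙∙∙∙∙⊞
⊞⊞⊞⊞∙∙∙∙∙∙
??⊞⊞∙∙∙∙∙⊞
????∙⊕⊡∙∙⊞

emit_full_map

∙⊞⊞⊞⊞⊞⊞⊞⊞⊞⊞
∙⊞⊞⊞⊞⊞⊞⊞⊞⊞⊞
∙∙∙∙∙∙⊚∙∙∙∙
∙⊞⊞⊞⊞∙∙∙∙∙⊞
∙⊞⊞⊞⊞∙∙∙∙∙∙
???⊞⊞∙∙∙∙∙⊞
?????∙⊕⊡∙∙⊞
?????⊞⊞∙⊞⊞?


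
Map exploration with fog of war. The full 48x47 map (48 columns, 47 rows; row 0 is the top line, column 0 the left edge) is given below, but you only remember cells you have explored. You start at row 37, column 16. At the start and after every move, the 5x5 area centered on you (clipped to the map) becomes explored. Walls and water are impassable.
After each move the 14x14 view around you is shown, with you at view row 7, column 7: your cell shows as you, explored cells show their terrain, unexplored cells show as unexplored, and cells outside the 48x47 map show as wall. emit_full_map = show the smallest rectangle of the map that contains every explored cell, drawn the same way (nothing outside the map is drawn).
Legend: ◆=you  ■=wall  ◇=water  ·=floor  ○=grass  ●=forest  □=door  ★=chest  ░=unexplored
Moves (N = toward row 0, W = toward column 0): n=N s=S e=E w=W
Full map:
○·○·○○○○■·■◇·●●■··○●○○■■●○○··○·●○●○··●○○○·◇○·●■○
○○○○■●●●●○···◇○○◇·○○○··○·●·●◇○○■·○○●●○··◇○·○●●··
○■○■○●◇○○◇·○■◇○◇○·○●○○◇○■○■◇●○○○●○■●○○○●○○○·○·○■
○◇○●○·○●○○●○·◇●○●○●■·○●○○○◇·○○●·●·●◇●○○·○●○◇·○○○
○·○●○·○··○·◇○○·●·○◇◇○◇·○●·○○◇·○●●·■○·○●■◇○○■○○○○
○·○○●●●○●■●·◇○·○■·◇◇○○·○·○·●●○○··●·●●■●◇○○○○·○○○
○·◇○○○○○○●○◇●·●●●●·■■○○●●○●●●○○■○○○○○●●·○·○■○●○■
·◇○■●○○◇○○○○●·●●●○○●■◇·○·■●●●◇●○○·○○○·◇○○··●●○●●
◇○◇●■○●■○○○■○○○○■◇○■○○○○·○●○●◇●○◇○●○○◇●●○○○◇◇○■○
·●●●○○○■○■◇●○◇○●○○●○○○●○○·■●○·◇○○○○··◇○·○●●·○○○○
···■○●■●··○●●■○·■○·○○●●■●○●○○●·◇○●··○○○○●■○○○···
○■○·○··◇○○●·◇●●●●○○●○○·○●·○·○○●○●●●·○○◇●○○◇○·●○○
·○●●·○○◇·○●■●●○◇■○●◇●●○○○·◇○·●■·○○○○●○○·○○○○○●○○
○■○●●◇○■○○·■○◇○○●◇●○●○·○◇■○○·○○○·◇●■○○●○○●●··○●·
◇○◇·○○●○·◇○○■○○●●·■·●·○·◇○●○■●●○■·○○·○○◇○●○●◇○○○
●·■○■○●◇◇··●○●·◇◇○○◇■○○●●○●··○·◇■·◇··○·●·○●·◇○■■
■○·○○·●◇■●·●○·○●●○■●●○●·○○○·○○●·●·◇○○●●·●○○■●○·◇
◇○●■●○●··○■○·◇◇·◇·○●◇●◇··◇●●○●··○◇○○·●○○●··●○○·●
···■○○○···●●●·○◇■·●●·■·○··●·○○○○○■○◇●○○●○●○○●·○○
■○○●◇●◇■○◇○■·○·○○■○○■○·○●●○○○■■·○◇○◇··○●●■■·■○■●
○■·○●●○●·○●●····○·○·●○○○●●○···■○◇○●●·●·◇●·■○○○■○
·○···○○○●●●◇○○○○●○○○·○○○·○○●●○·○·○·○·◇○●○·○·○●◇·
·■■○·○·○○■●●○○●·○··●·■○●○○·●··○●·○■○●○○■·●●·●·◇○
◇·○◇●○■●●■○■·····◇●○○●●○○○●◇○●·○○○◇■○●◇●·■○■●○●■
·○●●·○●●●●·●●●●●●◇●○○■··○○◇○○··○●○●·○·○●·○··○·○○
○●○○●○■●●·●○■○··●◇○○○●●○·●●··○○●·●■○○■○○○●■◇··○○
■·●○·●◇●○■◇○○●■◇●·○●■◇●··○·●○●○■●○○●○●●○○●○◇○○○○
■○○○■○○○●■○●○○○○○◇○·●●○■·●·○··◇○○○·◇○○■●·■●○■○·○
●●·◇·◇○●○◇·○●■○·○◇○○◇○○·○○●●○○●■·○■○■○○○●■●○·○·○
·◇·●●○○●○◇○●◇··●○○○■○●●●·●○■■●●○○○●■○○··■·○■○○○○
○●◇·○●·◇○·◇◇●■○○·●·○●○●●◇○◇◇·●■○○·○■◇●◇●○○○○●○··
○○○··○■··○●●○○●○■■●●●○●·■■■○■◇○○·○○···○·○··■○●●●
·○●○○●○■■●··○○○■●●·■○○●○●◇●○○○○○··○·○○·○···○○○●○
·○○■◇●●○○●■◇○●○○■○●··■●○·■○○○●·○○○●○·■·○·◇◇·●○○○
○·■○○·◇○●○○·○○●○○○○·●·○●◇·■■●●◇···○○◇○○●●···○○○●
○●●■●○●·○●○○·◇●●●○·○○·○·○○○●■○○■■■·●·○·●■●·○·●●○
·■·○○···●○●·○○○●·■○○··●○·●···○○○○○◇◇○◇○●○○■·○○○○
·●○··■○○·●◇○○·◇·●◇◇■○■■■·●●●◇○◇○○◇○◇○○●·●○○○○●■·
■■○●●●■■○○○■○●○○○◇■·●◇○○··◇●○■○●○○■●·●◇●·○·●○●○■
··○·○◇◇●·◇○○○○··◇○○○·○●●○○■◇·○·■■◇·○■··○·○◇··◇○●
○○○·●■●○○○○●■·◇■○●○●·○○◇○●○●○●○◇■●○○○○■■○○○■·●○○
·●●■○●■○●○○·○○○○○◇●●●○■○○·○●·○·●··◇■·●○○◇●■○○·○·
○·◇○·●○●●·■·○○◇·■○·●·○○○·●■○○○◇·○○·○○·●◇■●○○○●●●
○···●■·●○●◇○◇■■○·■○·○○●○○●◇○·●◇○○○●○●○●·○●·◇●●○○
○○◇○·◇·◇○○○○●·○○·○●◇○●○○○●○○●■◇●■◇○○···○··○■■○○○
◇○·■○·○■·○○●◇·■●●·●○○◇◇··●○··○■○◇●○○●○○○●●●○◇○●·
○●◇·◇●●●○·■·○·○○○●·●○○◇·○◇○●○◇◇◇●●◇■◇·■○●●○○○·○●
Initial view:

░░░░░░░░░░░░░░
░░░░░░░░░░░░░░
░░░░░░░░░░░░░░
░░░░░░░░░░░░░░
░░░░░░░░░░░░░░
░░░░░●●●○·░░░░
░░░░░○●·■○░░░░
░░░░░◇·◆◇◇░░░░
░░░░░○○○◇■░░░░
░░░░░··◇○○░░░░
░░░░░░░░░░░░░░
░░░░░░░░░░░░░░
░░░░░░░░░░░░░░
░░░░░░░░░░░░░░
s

░░░░░░░░░░░░░░
░░░░░░░░░░░░░░
░░░░░░░░░░░░░░
░░░░░░░░░░░░░░
░░░░░●●●○·░░░░
░░░░░○●·■○░░░░
░░░░░◇·●◇◇░░░░
░░░░░○○◆◇■░░░░
░░░░░··◇○○░░░░
░░░░░◇■○●○░░░░
░░░░░░░░░░░░░░
░░░░░░░░░░░░░░
░░░░░░░░░░░░░░
░░░░░░░░░░░░░░

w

░░░░░░░░░░░░░░
░░░░░░░░░░░░░░
░░░░░░░░░░░░░░
░░░░░░░░░░░░░░
░░░░░░●●●○·░░░
░░░░░○○●·■○░░░
░░░░░·◇·●◇◇░░░
░░░░░●○◆○◇■░░░
░░░░░○··◇○○░░░
░░░░░·◇■○●○░░░
░░░░░░░░░░░░░░
░░░░░░░░░░░░░░
░░░░░░░░░░░░░░
░░░░░░░░░░░░░░

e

░░░░░░░░░░░░░░
░░░░░░░░░░░░░░
░░░░░░░░░░░░░░
░░░░░░░░░░░░░░
░░░░░●●●○·░░░░
░░░░○○●·■○░░░░
░░░░·◇·●◇◇░░░░
░░░░●○○◆◇■░░░░
░░░░○··◇○○░░░░
░░░░·◇■○●○░░░░
░░░░░░░░░░░░░░
░░░░░░░░░░░░░░
░░░░░░░░░░░░░░
░░░░░░░░░░░░░░

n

░░░░░░░░░░░░░░
░░░░░░░░░░░░░░
░░░░░░░░░░░░░░
░░░░░░░░░░░░░░
░░░░░░░░░░░░░░
░░░░░●●●○·░░░░
░░░░○○●·■○░░░░
░░░░·◇·◆◇◇░░░░
░░░░●○○○◇■░░░░
░░░░○··◇○○░░░░
░░░░·◇■○●○░░░░
░░░░░░░░░░░░░░
░░░░░░░░░░░░░░
░░░░░░░░░░░░░░

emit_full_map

░●●●○·
○○●·■○
·◇·◆◇◇
●○○○◇■
○··◇○○
·◇■○●○

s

░░░░░░░░░░░░░░
░░░░░░░░░░░░░░
░░░░░░░░░░░░░░
░░░░░░░░░░░░░░
░░░░░●●●○·░░░░
░░░░○○●·■○░░░░
░░░░·◇·●◇◇░░░░
░░░░●○○◆◇■░░░░
░░░░○··◇○○░░░░
░░░░·◇■○●○░░░░
░░░░░░░░░░░░░░
░░░░░░░░░░░░░░
░░░░░░░░░░░░░░
░░░░░░░░░░░░░░

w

░░░░░░░░░░░░░░
░░░░░░░░░░░░░░
░░░░░░░░░░░░░░
░░░░░░░░░░░░░░
░░░░░░●●●○·░░░
░░░░░○○●·■○░░░
░░░░░·◇·●◇◇░░░
░░░░░●○◆○◇■░░░
░░░░░○··◇○○░░░
░░░░░·◇■○●○░░░
░░░░░░░░░░░░░░
░░░░░░░░░░░░░░
░░░░░░░░░░░░░░
░░░░░░░░░░░░░░

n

░░░░░░░░░░░░░░
░░░░░░░░░░░░░░
░░░░░░░░░░░░░░
░░░░░░░░░░░░░░
░░░░░░░░░░░░░░
░░░░░◇●●●○·░░░
░░░░░○○●·■○░░░
░░░░░·◇◆●◇◇░░░
░░░░░●○○○◇■░░░
░░░░░○··◇○○░░░
░░░░░·◇■○●○░░░
░░░░░░░░░░░░░░
░░░░░░░░░░░░░░
░░░░░░░░░░░░░░

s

░░░░░░░░░░░░░░
░░░░░░░░░░░░░░
░░░░░░░░░░░░░░
░░░░░░░░░░░░░░
░░░░░◇●●●○·░░░
░░░░░○○●·■○░░░
░░░░░·◇·●◇◇░░░
░░░░░●○◆○◇■░░░
░░░░░○··◇○○░░░
░░░░░·◇■○●○░░░
░░░░░░░░░░░░░░
░░░░░░░░░░░░░░
░░░░░░░░░░░░░░
░░░░░░░░░░░░░░

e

░░░░░░░░░░░░░░
░░░░░░░░░░░░░░
░░░░░░░░░░░░░░
░░░░░░░░░░░░░░
░░░░◇●●●○·░░░░
░░░░○○●·■○░░░░
░░░░·◇·●◇◇░░░░
░░░░●○○◆◇■░░░░
░░░░○··◇○○░░░░
░░░░·◇■○●○░░░░
░░░░░░░░░░░░░░
░░░░░░░░░░░░░░
░░░░░░░░░░░░░░
░░░░░░░░░░░░░░

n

░░░░░░░░░░░░░░
░░░░░░░░░░░░░░
░░░░░░░░░░░░░░
░░░░░░░░░░░░░░
░░░░░░░░░░░░░░
░░░░◇●●●○·░░░░
░░░░○○●·■○░░░░
░░░░·◇·◆◇◇░░░░
░░░░●○○○◇■░░░░
░░░░○··◇○○░░░░
░░░░·◇■○●○░░░░
░░░░░░░░░░░░░░
░░░░░░░░░░░░░░
░░░░░░░░░░░░░░

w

░░░░░░░░░░░░░░
░░░░░░░░░░░░░░
░░░░░░░░░░░░░░
░░░░░░░░░░░░░░
░░░░░░░░░░░░░░
░░░░░◇●●●○·░░░
░░░░░○○●·■○░░░
░░░░░·◇◆●◇◇░░░
░░░░░●○○○◇■░░░
░░░░░○··◇○○░░░
░░░░░·◇■○●○░░░
░░░░░░░░░░░░░░
░░░░░░░░░░░░░░
░░░░░░░░░░░░░░

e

░░░░░░░░░░░░░░
░░░░░░░░░░░░░░
░░░░░░░░░░░░░░
░░░░░░░░░░░░░░
░░░░░░░░░░░░░░
░░░░◇●●●○·░░░░
░░░░○○●·■○░░░░
░░░░·◇·◆◇◇░░░░
░░░░●○○○◇■░░░░
░░░░○··◇○○░░░░
░░░░·◇■○●○░░░░
░░░░░░░░░░░░░░
░░░░░░░░░░░░░░
░░░░░░░░░░░░░░

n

░░░░░░░░░░░░░░
░░░░░░░░░░░░░░
░░░░░░░░░░░░░░
░░░░░░░░░░░░░░
░░░░░░░░░░░░░░
░░░░░●○○○○░░░░
░░░░◇●●●○·░░░░
░░░░○○●◆■○░░░░
░░░░·◇·●◇◇░░░░
░░░░●○○○◇■░░░░
░░░░○··◇○○░░░░
░░░░·◇■○●○░░░░
░░░░░░░░░░░░░░
░░░░░░░░░░░░░░

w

░░░░░░░░░░░░░░
░░░░░░░░░░░░░░
░░░░░░░░░░░░░░
░░░░░░░░░░░░░░
░░░░░░░░░░░░░░
░░░░░○●○○○○░░░
░░░░░◇●●●○·░░░
░░░░░○○◆·■○░░░
░░░░░·◇·●◇◇░░░
░░░░░●○○○◇■░░░
░░░░░○··◇○○░░░
░░░░░·◇■○●○░░░
░░░░░░░░░░░░░░
░░░░░░░░░░░░░░

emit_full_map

○●○○○○
◇●●●○·
○○◆·■○
·◇·●◇◇
●○○○◇■
○··◇○○
·◇■○●○
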